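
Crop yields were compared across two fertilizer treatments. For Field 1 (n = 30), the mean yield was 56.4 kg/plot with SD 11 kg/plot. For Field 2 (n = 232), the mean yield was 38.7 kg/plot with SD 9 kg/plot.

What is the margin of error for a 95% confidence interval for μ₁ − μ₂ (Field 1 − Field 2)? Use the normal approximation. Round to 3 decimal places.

4.103

Standard errors of each mean: 11/√30 = 2.0083 and 9/√232 = 0.5909.
SE(x̄₁ − x̄₂) = √(2.0083² + 0.5909²) = 2.0934 for independent samples with unequal variances.
With z* = 1.960, the margin is 1.960 × 2.0934 = 4.1031.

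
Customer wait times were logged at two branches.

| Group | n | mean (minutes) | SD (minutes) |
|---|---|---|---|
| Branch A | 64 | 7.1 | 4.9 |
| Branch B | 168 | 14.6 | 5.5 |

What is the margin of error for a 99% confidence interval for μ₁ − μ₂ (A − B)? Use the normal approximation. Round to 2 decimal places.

1.92

Standard errors of each mean: 4.9/√64 = 0.6125 and 5.5/√168 = 0.4243.
SE(x̄₁ − x̄₂) = √(0.6125² + 0.4243²) = 0.7451 for independent samples with unequal variances.
With z* = 2.576, the margin is 2.576 × 0.7451 = 1.9194.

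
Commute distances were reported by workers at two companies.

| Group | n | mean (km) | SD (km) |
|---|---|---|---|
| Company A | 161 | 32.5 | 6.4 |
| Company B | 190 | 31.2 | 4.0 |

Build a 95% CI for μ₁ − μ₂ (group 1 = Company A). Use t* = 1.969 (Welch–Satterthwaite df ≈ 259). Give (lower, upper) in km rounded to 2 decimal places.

(0.15, 2.45)

Per-group SEs: s₁/√n₁ = 6.4/√161 = 0.5044, s₂/√n₂ = 4.0/√190 = 0.2902.
Unpooled SE of the difference: √(0.25441936 + 0.08421604) = 0.5819.
Margin of error = t* · SE = 1.969 × 0.5819 = 1.1458.
x̄₁ − x̄₂ = 32.5 − 31.2 = 1.3000.
CI: 1.3000 ± 1.1458 = (0.15, 2.45).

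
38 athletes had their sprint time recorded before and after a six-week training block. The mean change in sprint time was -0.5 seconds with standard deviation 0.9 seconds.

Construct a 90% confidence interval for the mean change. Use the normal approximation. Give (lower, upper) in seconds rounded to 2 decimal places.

(-0.74, -0.26)

This is a matched-pairs design, so SE = s_d/√n = 0.9/√38 = 0.1460.
Margin = 1.645 × 0.1460 = 0.2402; the interval is -0.5 ± 0.2402 = (-0.74, -0.26).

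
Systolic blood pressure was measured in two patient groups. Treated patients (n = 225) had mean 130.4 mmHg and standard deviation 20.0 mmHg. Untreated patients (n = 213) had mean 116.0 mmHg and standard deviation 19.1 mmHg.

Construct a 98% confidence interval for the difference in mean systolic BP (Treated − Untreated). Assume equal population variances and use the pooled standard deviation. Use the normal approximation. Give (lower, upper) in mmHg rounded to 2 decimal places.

(10.05, 18.75)

Pooled variance s_p² = [224·20.0² + 212·19.1²] / (225+213−2) = 382.8893, so s_p = 19.5676.
SE_diff = s_p·√(1/n₁ + 1/n₂) = 19.5676·√(1/225 + 1/213) = 1.8707.
z* = 2.326; margin = 2.326 × 1.8707 = 4.3512.
Difference = 130.4 − 116.0 = 14.4000.
14.4000 ± 4.3512 → (10.05, 18.75).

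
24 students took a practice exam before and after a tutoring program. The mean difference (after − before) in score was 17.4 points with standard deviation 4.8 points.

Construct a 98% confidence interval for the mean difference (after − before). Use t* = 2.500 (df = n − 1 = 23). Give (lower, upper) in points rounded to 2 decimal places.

(14.95, 19.85)

This is a matched-pairs design, so SE = s_d/√n = 4.8/√24 = 0.9798.
Margin = 2.500 × 0.9798 = 2.4495; the interval is 17.4 ± 2.4495 = (14.95, 19.85).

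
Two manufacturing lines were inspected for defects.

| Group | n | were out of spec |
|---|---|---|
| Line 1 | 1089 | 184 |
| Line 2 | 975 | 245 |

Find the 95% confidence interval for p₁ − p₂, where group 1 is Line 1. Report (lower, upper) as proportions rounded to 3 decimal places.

(-0.117, -0.047)

Sample proportions: 184/1089 = 0.1690, 245/975 = 0.2513.
Each SE is √(p̂(1−p̂)/n): √(0.1690·0.8310/1089) = 0.01136 and √(0.2513·0.7487/975) = 0.01389.
SE(p̂₁ − p̂₂) = √(SE₁² + SE₂²) = √(0.0001290496 + 0.0001929321) = 0.01794, since the two samples are independent.
At 95% confidence z* = 1.960; margin = 1.960 × 0.01794 = 0.03516.
The difference is 0.1690 − 0.2513 = -0.0823, so the interval is -0.0823 ± 0.03516 = (-0.117, -0.047).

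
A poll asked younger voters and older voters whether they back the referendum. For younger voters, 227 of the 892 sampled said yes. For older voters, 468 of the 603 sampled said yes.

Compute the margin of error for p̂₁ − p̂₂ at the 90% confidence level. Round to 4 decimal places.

0.0368

Sample proportions: 227/892 = 0.2545, 468/603 = 0.7761.
Each SE is √(p̂(1−p̂)/n): √(0.2545·0.7455/892) = 0.01458 and √(0.7761·0.2239/603) = 0.01698.
SE(p̂₁ − p̂₂) = √(SE₁² + SE₂²) = √(0.0002125764 + 0.0002883204) = 0.02238, since the two samples are independent.
At 90% confidence z* = 1.645; margin = 1.645 × 0.02238 = 0.03682.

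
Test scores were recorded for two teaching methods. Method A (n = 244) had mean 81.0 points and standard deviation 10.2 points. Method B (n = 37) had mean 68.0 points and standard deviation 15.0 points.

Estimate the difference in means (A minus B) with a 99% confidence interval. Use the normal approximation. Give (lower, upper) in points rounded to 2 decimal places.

(6.43, 19.57)

Per-group SEs: s₁/√n₁ = 10.2/√244 = 0.6530, s₂/√n₂ = 15.0/√37 = 2.4660.
Unpooled SE of the difference: √(0.426409 + 6.081156) = 2.5510.
Margin of error = z* · SE = 2.576 × 2.5510 = 6.5714.
x̄₁ − x̄₂ = 81.0 − 68.0 = 13.0000.
CI: 13.0000 ± 6.5714 = (6.43, 19.57).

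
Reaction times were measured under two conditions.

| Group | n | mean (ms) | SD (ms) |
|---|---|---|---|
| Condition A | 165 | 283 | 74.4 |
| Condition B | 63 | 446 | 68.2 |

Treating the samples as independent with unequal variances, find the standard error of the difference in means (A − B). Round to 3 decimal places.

Per-group SEs: s₁/√n₁ = 74.4/√165 = 5.7920, s₂/√n₂ = 68.2/√63 = 8.5924.
Unpooled SE of the difference: √(33.547264 + 73.82933776) = 10.3623.

10.362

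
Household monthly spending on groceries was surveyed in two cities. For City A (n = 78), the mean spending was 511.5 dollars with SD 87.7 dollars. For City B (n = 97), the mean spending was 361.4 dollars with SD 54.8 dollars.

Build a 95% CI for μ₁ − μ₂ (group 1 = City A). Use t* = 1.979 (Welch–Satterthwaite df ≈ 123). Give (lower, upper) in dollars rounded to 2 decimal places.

(127.57, 172.63)

Per-group SEs: s₁/√n₁ = 87.7/√78 = 9.9301, s₂/√n₂ = 54.8/√97 = 5.5641.
Unpooled SE of the difference: √(98.60688601 + 30.95920881) = 11.3827.
Margin of error = t* · SE = 1.979 × 11.3827 = 22.5264.
x̄₁ − x̄₂ = 511.5 − 361.4 = 150.1000.
CI: 150.1000 ± 22.5264 = (127.57, 172.63).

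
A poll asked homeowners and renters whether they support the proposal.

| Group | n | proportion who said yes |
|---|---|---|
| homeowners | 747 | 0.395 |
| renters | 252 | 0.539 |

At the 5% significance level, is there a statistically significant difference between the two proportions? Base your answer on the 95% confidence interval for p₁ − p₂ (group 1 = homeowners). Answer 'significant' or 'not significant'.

significant

Each SE is √(p̂(1−p̂)/n): √(0.3950·0.6050/747) = 0.01789 and √(0.5390·0.4610/252) = 0.03140.
SE(p̂₁ − p̂₂) = √(SE₁² + SE₂²) = √(0.0003200521 + 0.00098596) = 0.03614, since the two samples are independent.
At 95% confidence z* = 1.960; margin = 1.960 × 0.03614 = 0.07083.
The difference is 0.3950 − 0.5390 = -0.1440, so the interval is -0.1440 ± 0.07083 = (-0.21483, -0.07317).
The interval (-0.21483, -0.07317) does not contain 0, so the difference is significant.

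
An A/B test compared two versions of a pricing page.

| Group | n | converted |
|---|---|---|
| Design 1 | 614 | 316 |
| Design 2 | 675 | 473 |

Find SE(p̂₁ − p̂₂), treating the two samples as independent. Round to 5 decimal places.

First, p̂₁ = 316/614 = 0.5147; p̂₂ = 473/675 = 0.7007.
The two standard errors are √(0.5147×0.4853/614) = 0.02017 and √(0.7007×0.2993/675) = 0.01763.
Because the samples are independent, SE_diff = √(0.02017² + 0.01763²) = 0.02679.

0.02679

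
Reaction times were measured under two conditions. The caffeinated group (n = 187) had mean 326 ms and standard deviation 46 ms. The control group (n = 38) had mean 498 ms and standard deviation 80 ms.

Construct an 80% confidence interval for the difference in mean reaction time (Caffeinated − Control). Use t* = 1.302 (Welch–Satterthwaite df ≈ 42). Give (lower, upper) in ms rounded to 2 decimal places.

(-189.46, -154.54)

Standard errors of each mean: 46/√187 = 3.3639 and 80/√38 = 12.9777.
SE(x̄₁ − x̄₂) = √(3.3639² + 12.9777²) = 13.4066 for independent samples with unequal variances.
With t* = 1.302, the margin is 1.302 × 13.4066 = 17.4554.
x̄₁ − x̄₂ = 326 − 498 = -172.0000; the interval is -172.0000 ± 17.4554 = (-189.46, -154.54).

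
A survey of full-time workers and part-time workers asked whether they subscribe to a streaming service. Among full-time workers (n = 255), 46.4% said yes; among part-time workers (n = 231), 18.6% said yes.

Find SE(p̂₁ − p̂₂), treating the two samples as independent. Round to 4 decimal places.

Each SE is √(p̂(1−p̂)/n): √(0.4640·0.5360/255) = 0.03123 and √(0.1860·0.8140/231) = 0.02560.
SE(p̂₁ − p̂₂) = √(SE₁² + SE₂²) = √(0.0009753129 + 0.00065536) = 0.04038, since the two samples are independent.

0.0404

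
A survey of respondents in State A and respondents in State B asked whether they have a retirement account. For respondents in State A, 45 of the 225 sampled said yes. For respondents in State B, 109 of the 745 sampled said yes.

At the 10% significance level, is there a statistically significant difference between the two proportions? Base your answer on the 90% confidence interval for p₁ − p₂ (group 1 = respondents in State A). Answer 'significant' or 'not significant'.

significant

First, p̂₁ = 45/225 = 0.2000; p̂₂ = 109/745 = 0.1463.
The two standard errors are √(0.2000×0.8000/225) = 0.02667 and √(0.1463×0.8537/745) = 0.01295.
Because the samples are independent, SE_diff = √(0.02667² + 0.01295²) = 0.02965.
Using z* = 1.645 for 90%, ME = 1.645 × 0.02965 = 0.04877.
p̂₁ − p̂₂ = 0.0537; interval 0.0537 ± 0.04877 gives (0.00493, 0.10247).
The interval (0.00493, 0.10247) does not contain 0, so the difference is significant.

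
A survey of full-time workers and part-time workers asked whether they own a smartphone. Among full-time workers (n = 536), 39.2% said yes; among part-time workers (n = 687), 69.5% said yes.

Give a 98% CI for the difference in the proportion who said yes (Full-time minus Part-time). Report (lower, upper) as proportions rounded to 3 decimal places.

(-0.367, -0.239)

The two standard errors are √(0.3920×0.6080/536) = 0.02109 and √(0.6950×0.3050/687) = 0.01757.
Because the samples are independent, SE_diff = √(0.02109² + 0.01757²) = 0.02745.
Using z* = 2.326 for 98%, ME = 2.326 × 0.02745 = 0.06385.
p̂₁ − p̂₂ = -0.3030; interval -0.3030 ± 0.06385 gives (-0.367, -0.239).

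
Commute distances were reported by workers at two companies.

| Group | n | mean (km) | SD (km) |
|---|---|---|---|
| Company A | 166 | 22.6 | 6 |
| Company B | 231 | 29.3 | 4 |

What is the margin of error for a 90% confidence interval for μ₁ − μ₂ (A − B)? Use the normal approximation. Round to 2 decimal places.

0.88

Standard errors of each mean: 6/√166 = 0.4657 and 4/√231 = 0.2632.
SE(x̄₁ − x̄₂) = √(0.4657² + 0.2632²) = 0.5349 for independent samples with unequal variances.
With z* = 1.645, the margin is 1.645 × 0.5349 = 0.8799.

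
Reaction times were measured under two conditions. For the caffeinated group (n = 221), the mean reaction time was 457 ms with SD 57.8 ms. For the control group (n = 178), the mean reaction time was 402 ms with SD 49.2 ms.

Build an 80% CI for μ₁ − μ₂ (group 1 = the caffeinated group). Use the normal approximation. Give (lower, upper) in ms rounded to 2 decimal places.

(48.13, 61.87)

Per-group SEs: s₁/√n₁ = 57.8/√221 = 3.8880, s₂/√n₂ = 49.2/√178 = 3.6877.
Unpooled SE of the difference: √(15.116544 + 13.59913129) = 5.3587.
Margin of error = z* · SE = 1.282 × 5.3587 = 6.8699.
x̄₁ − x̄₂ = 457 − 402 = 55.0000.
CI: 55.0000 ± 6.8699 = (48.13, 61.87).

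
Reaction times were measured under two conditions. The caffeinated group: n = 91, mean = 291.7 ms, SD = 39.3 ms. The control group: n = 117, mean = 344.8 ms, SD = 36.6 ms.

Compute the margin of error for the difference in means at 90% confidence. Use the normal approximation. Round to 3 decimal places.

8.770

SE₁ = s₁/√n₁ = 39.3/√91 = 4.1198; SE₂ = 36.6/√117 = 3.3837.
Independent samples, unequal variances: SE_diff = √(SE₁² + SE₂²) = √(16.97275204 + 11.44942569) = 5.3312.
z* = 1.645, so margin of error = 1.645 × 5.3312 = 8.7698.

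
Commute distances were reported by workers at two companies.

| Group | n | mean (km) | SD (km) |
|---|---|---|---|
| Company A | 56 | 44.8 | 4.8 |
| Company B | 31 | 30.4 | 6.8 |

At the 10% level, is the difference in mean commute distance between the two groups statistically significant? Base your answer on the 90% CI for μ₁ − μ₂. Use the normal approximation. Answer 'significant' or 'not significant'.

significant

Per-group SEs: s₁/√n₁ = 4.8/√56 = 0.6414, s₂/√n₂ = 6.8/√31 = 1.2213.
Unpooled SE of the difference: √(0.41139396 + 1.49157369) = 1.3795.
Margin of error = z* · SE = 1.645 × 1.3795 = 2.2693.
x̄₁ − x̄₂ = 44.8 − 30.4 = 14.4000.
CI: 14.4000 ± 2.2693 = (12.1307, 16.6693).
The interval (12.1307, 16.6693) does not contain 0, so the difference is significant.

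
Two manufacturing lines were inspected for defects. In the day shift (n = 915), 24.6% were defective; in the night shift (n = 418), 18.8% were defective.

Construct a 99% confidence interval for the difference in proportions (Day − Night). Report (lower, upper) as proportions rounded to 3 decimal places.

The two standard errors are √(0.2460×0.7540/915) = 0.01424 and √(0.1880×0.8120/418) = 0.01911.
Because the samples are independent, SE_diff = √(0.01424² + 0.01911²) = 0.02383.
Using z* = 2.576 for 99%, ME = 2.576 × 0.02383 = 0.06139.
p̂₁ − p̂₂ = 0.0580; interval 0.0580 ± 0.06139 gives (-0.003, 0.119).

(-0.003, 0.119)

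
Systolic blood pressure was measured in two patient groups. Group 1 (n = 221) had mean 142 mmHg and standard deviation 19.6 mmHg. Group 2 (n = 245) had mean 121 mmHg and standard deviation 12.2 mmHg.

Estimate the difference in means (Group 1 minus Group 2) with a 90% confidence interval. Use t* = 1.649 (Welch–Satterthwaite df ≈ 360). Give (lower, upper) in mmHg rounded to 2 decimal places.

(18.47, 23.53)

Per-group SEs: s₁/√n₁ = 19.6/√221 = 1.3184, s₂/√n₂ = 12.2/√245 = 0.7794.
Unpooled SE of the difference: √(1.73817856 + 0.60746436) = 1.5315.
Margin of error = t* · SE = 1.649 × 1.5315 = 2.5254.
x̄₁ − x̄₂ = 142 − 121 = 21.0000.
CI: 21.0000 ± 2.5254 = (18.47, 23.53).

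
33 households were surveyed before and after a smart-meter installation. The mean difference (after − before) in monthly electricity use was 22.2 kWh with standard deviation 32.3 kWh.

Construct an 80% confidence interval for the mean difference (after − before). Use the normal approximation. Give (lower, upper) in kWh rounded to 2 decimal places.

(14.99, 29.41)

Paired design: SE = s_d/√n = 32.3/√33 = 5.6227.
z* = 1.282; margin of error = 1.282 × 5.6227 = 7.2083.
22.2 ± 7.2083 → (14.99, 29.41).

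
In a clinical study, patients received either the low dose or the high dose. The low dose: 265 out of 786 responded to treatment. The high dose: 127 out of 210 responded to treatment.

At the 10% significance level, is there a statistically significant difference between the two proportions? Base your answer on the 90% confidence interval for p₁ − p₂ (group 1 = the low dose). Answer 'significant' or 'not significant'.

Sample proportions: 265/786 = 0.3372, 127/210 = 0.6048.
Each SE is √(p̂(1−p̂)/n): √(0.3372·0.6628/786) = 0.01686 and √(0.6048·0.3952/210) = 0.03374.
SE(p̂₁ − p̂₂) = √(SE₁² + SE₂²) = √(0.0002842596 + 0.0011383876) = 0.03772, since the two samples are independent.
At 90% confidence z* = 1.645; margin = 1.645 × 0.03772 = 0.06205.
The difference is 0.3372 − 0.6048 = -0.2676, so the interval is -0.2676 ± 0.06205 = (-0.32965, -0.20555).
The interval (-0.32965, -0.20555) does not contain 0, so the difference is significant.

significant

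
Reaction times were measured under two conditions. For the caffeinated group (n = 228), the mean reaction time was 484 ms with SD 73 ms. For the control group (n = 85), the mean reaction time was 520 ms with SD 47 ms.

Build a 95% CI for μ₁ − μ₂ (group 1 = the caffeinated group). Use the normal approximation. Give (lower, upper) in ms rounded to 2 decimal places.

(-49.77, -22.23)

Per-group SEs: s₁/√n₁ = 73/√228 = 4.8345, s₂/√n₂ = 47/√85 = 5.0979.
Unpooled SE of the difference: √(23.37239025 + 25.98858441) = 7.0257.
Margin of error = z* · SE = 1.960 × 7.0257 = 13.7704.
x̄₁ − x̄₂ = 484 − 520 = -36.0000.
CI: -36.0000 ± 13.7704 = (-49.77, -22.23).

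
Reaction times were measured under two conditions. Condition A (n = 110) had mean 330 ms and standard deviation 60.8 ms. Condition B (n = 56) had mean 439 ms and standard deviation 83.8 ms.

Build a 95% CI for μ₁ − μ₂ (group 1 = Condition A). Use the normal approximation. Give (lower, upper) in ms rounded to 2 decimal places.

Per-group SEs: s₁/√n₁ = 60.8/√110 = 5.7971, s₂/√n₂ = 83.8/√56 = 11.1982.
Unpooled SE of the difference: √(33.60636841 + 125.39968324) = 12.6098.
Margin of error = z* · SE = 1.960 × 12.6098 = 24.7152.
x̄₁ − x̄₂ = 330 − 439 = -109.0000.
CI: -109.0000 ± 24.7152 = (-133.72, -84.28).

(-133.72, -84.28)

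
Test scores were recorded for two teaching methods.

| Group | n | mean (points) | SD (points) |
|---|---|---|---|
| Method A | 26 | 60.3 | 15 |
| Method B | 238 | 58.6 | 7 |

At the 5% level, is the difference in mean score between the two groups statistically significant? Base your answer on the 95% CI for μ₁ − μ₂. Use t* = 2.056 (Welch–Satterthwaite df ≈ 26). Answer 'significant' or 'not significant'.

not significant

Per-group SEs: s₁/√n₁ = 15/√26 = 2.9417, s₂/√n₂ = 7/√238 = 0.4537.
Unpooled SE of the difference: √(8.65359889 + 0.20584369) = 2.9765.
Margin of error = t* · SE = 2.056 × 2.9765 = 6.1197.
x̄₁ − x̄₂ = 60.3 − 58.6 = 1.7000.
CI: 1.7000 ± 6.1197 = (-4.4197, 7.8197).
The interval (-4.4197, 7.8197) contains 0, so the difference is not significant.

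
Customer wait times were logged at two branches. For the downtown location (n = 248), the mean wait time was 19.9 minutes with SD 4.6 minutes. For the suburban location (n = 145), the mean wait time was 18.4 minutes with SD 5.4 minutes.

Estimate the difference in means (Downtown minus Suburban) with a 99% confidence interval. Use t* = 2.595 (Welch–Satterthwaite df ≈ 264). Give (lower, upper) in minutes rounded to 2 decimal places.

Per-group SEs: s₁/√n₁ = 4.6/√248 = 0.2921, s₂/√n₂ = 5.4/√145 = 0.4484.
Unpooled SE of the difference: √(0.08532241 + 0.20106256) = 0.5351.
Margin of error = t* · SE = 2.595 × 0.5351 = 1.3886.
x̄₁ − x̄₂ = 19.9 − 18.4 = 1.5000.
CI: 1.5000 ± 1.3886 = (0.11, 2.89).

(0.11, 2.89)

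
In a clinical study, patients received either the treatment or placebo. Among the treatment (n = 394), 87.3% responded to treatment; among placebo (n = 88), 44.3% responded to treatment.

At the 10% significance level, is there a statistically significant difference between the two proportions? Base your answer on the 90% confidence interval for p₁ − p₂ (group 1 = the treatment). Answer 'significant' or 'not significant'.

significant

The two standard errors are √(0.8730×0.1270/394) = 0.01677 and √(0.4430×0.5570/88) = 0.05295.
Because the samples are independent, SE_diff = √(0.01677² + 0.05295²) = 0.05554.
Using z* = 1.645 for 90%, ME = 1.645 × 0.05554 = 0.09136.
p̂₁ − p̂₂ = 0.4300; interval 0.4300 ± 0.09136 gives (0.33864, 0.52136).
The interval (0.33864, 0.52136) does not contain 0, so the difference is significant.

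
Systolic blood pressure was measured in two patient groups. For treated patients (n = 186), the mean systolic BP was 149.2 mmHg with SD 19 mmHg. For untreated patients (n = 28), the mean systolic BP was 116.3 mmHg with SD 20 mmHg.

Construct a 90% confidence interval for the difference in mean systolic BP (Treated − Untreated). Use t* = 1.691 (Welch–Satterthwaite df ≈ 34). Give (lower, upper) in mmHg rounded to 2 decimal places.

(26.09, 39.71)

Per-group SEs: s₁/√n₁ = 19/√186 = 1.3931, s₂/√n₂ = 20/√28 = 3.7796.
Unpooled SE of the difference: √(1.94072761 + 14.28537616) = 4.0282.
Margin of error = t* · SE = 1.691 × 4.0282 = 6.8117.
x̄₁ − x̄₂ = 149.2 − 116.3 = 32.9000.
CI: 32.9000 ± 6.8117 = (26.09, 39.71).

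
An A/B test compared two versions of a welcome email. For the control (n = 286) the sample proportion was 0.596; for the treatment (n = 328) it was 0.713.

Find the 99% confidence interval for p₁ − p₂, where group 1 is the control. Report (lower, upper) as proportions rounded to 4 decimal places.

The two standard errors are √(0.5960×0.4040/286) = 0.02902 and √(0.7130×0.2870/328) = 0.02498.
Because the samples are independent, SE_diff = √(0.02902² + 0.02498²) = 0.03829.
Using z* = 2.576 for 99%, ME = 2.576 × 0.03829 = 0.09864.
p̂₁ − p̂₂ = -0.1170; interval -0.1170 ± 0.09864 gives (-0.2156, -0.0184).

(-0.2156, -0.0184)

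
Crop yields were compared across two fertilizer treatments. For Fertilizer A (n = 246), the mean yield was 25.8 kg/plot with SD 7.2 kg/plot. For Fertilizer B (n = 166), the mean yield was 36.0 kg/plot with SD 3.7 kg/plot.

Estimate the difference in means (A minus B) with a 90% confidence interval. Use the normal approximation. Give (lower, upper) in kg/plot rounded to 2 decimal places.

(-11.09, -9.31)

SE₁ = s₁/√n₁ = 7.2/√246 = 0.4591; SE₂ = 3.7/√166 = 0.2872.
Independent samples, unequal variances: SE_diff = √(SE₁² + SE₂²) = √(0.21077281 + 0.08248384) = 0.5415.
z* = 1.645, so margin of error = 1.645 × 0.5415 = 0.8908.
Difference in means = 25.8 − 36.0 = -10.2000.
-10.2000 ± 0.8908 → (-11.09, -9.31).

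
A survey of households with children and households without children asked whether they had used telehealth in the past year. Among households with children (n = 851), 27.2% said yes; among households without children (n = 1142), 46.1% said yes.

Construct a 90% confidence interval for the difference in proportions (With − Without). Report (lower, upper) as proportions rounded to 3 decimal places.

SE₁ = √(p̂₁(1−p̂₁)/n₁) = √(0.2720·0.7280/851) = 0.01525; SE₂ = √(0.4610·0.5390/1142) = 0.01475.
Independent samples: SE of the difference = √(SE₁² + SE₂²) = √(0.0002325625 + 0.0002175625) = 0.02122.
z* for 90% confidence is 1.645, so the margin of error is 1.645 × 0.02122 = 0.03491.
Point estimate p̂₁ − p̂₂ = 0.2720 − 0.4610 = -0.1890.
-0.1890 ± 0.03491 → (-0.224, -0.154).

(-0.224, -0.154)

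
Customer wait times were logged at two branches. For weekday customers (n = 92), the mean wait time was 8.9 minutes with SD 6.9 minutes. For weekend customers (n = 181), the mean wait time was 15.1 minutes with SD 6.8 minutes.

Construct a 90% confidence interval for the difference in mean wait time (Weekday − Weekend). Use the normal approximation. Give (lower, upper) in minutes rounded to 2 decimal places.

Per-group SEs: s₁/√n₁ = 6.9/√92 = 0.7194, s₂/√n₂ = 6.8/√181 = 0.5054.
Unpooled SE of the difference: √(0.51753636 + 0.25542916) = 0.8792.
Margin of error = z* · SE = 1.645 × 0.8792 = 1.4463.
x̄₁ − x̄₂ = 8.9 − 15.1 = -6.2000.
CI: -6.2000 ± 1.4463 = (-7.65, -4.75).

(-7.65, -4.75)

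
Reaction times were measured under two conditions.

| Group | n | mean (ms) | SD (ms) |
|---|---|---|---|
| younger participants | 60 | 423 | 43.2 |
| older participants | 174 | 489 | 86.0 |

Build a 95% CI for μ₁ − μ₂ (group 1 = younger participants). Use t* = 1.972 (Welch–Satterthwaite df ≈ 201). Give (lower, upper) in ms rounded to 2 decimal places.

(-82.92, -49.08)

Standard errors of each mean: 43.2/√60 = 5.5771 and 86.0/√174 = 6.5196.
SE(x̄₁ − x̄₂) = √(5.5771² + 6.5196²) = 8.5796 for independent samples with unequal variances.
With t* = 1.972, the margin is 1.972 × 8.5796 = 16.9190.
x̄₁ − x̄₂ = 423 − 489 = -66.0000; the interval is -66.0000 ± 16.9190 = (-82.92, -49.08).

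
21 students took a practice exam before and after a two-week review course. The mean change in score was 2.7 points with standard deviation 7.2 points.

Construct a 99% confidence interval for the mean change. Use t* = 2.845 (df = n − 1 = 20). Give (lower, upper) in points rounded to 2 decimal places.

(-1.77, 7.17)

This is a matched-pairs design, so SE = s_d/√n = 7.2/√21 = 1.5712.
Margin = 2.845 × 1.5712 = 4.4701; the interval is 2.7 ± 4.4701 = (-1.77, 7.17).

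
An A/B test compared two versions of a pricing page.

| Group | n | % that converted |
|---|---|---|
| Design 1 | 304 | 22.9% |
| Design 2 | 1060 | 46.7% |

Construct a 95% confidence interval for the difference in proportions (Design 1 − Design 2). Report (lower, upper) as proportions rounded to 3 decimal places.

(-0.294, -0.182)

Each SE is √(p̂(1−p̂)/n): √(0.2290·0.7710/304) = 0.02410 and √(0.4670·0.5330/1060) = 0.01532.
SE(p̂₁ − p̂₂) = √(SE₁² + SE₂²) = √(0.00058081 + 0.0002347024) = 0.02856, since the two samples are independent.
At 95% confidence z* = 1.960; margin = 1.960 × 0.02856 = 0.05598.
The difference is 0.2290 − 0.4670 = -0.2380, so the interval is -0.2380 ± 0.05598 = (-0.294, -0.182).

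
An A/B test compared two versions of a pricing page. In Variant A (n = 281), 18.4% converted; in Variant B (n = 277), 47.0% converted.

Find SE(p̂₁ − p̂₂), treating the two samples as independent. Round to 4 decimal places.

SE₁ = √(p̂₁(1−p̂₁)/n₁) = √(0.1840·0.8160/281) = 0.02312; SE₂ = √(0.4700·0.5300/277) = 0.02999.
Independent samples: SE of the difference = √(SE₁² + SE₂²) = √(0.0005345344 + 0.0008994001) = 0.03787.

0.0379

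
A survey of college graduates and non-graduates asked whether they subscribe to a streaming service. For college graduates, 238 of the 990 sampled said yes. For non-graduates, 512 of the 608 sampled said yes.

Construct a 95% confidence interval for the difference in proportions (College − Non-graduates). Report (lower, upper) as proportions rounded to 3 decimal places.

First, p̂₁ = 238/990 = 0.2404; p̂₂ = 512/608 = 0.8421.
The two standard errors are √(0.2404×0.7596/990) = 0.01358 and √(0.8421×0.1579/608) = 0.01479.
Because the samples are independent, SE_diff = √(0.01358² + 0.01479²) = 0.02008.
Using z* = 1.960 for 95%, ME = 1.960 × 0.02008 = 0.03936.
p̂₁ − p̂₂ = -0.6017; interval -0.6017 ± 0.03936 gives (-0.641, -0.562).

(-0.641, -0.562)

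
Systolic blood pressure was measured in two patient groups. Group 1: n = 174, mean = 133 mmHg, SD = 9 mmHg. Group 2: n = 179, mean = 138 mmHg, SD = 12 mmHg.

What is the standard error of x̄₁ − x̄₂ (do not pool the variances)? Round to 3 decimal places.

Standard errors of each mean: 9/√174 = 0.6823 and 12/√179 = 0.8969.
SE(x̄₁ − x̄₂) = √(0.6823² + 0.8969²) = 1.1269 for independent samples with unequal variances.

1.127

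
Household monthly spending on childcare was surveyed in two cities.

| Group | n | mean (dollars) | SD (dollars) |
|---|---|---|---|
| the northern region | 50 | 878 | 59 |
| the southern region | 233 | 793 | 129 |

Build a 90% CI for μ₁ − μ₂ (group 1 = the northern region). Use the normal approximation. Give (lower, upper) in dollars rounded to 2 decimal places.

Per-group SEs: s₁/√n₁ = 59/√50 = 8.3439, s₂/√n₂ = 129/√233 = 8.4511.
Unpooled SE of the difference: √(69.62066721 + 71.42109121) = 11.8761.
Margin of error = z* · SE = 1.645 × 11.8761 = 19.5362.
x̄₁ − x̄₂ = 878 − 793 = 85.0000.
CI: 85.0000 ± 19.5362 = (65.46, 104.54).

(65.46, 104.54)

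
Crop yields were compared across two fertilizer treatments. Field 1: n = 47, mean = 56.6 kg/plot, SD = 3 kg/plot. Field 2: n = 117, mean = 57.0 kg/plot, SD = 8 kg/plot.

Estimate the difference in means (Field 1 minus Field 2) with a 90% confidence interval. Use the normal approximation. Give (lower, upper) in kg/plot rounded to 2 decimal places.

Per-group SEs: s₁/√n₁ = 3/√47 = 0.4376, s₂/√n₂ = 8/√117 = 0.7396.
Unpooled SE of the difference: √(0.19149376 + 0.54700816) = 0.8594.
Margin of error = z* · SE = 1.645 × 0.8594 = 1.4137.
x̄₁ − x̄₂ = 56.6 − 57.0 = -0.4000.
CI: -0.4000 ± 1.4137 = (-1.81, 1.01).

(-1.81, 1.01)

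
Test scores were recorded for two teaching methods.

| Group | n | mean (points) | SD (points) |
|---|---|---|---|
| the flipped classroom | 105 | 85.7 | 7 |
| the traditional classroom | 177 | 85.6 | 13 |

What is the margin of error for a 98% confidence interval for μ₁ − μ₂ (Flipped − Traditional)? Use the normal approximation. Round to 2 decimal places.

2.77

Per-group SEs: s₁/√n₁ = 7/√105 = 0.6831, s₂/√n₂ = 13/√177 = 0.9771.
Unpooled SE of the difference: √(0.46662561 + 0.95472441) = 1.1922.
Margin of error = z* · SE = 2.326 × 1.1922 = 2.7731.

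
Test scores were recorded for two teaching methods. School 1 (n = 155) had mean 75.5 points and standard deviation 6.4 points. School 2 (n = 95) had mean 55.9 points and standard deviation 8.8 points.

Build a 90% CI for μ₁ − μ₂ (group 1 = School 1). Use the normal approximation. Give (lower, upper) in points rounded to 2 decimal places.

(17.89, 21.31)

Standard errors of each mean: 6.4/√155 = 0.5141 and 8.8/√95 = 0.9029.
SE(x̄₁ − x̄₂) = √(0.5141² + 0.9029²) = 1.0390 for independent samples with unequal variances.
With z* = 1.645, the margin is 1.645 × 1.0390 = 1.7092.
x̄₁ − x̄₂ = 75.5 − 55.9 = 19.6000; the interval is 19.6000 ± 1.7092 = (17.89, 21.31).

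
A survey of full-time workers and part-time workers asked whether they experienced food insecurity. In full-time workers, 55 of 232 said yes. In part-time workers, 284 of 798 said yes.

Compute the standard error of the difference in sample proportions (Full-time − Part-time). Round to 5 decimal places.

0.03266

p̂₁ = 55/232 = 0.2371 and p̂₂ = 284/798 = 0.3559.
SE₁ = √(p̂₁(1−p̂₁)/n₁) = √(0.2371·0.7629/232) = 0.02792; SE₂ = √(0.3559·0.6441/798) = 0.01695.
Independent samples: SE of the difference = √(SE₁² + SE₂²) = √(0.0007795264 + 0.0002873025) = 0.03266.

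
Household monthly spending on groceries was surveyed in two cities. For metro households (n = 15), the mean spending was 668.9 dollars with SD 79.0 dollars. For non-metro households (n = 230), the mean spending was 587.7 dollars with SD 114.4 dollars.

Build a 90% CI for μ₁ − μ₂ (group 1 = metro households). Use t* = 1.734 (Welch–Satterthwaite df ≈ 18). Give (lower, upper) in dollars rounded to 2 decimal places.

Standard errors of each mean: 79.0/√15 = 20.3977 and 114.4/√230 = 7.5433.
SE(x̄₁ − x̄₂) = √(20.3977² + 7.5433²) = 21.7478 for independent samples with unequal variances.
With t* = 1.734, the margin is 1.734 × 21.7478 = 37.7107.
x̄₁ − x̄₂ = 668.9 − 587.7 = 81.2000; the interval is 81.2000 ± 37.7107 = (43.49, 118.91).

(43.49, 118.91)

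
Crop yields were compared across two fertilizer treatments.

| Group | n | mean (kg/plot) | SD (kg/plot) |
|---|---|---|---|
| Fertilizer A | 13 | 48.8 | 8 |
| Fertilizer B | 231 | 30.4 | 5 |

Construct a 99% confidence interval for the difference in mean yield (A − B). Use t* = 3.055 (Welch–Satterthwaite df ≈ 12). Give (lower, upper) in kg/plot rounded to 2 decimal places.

(11.55, 25.25)

SE₁ = s₁/√n₁ = 8/√13 = 2.2188; SE₂ = 5/√231 = 0.3290.
Independent samples, unequal variances: SE_diff = √(SE₁² + SE₂²) = √(4.92307344 + 0.108241) = 2.2431.
t* = 3.055, so margin of error = 3.055 × 2.2431 = 6.8527.
Difference in means = 48.8 − 30.4 = 18.4000.
18.4000 ± 6.8527 → (11.55, 25.25).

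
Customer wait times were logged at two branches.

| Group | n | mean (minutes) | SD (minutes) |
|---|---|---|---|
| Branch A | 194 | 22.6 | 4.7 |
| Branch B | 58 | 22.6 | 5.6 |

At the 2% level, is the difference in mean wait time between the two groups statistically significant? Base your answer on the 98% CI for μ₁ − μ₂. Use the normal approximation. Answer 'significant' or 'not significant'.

Standard errors of each mean: 4.7/√194 = 0.3374 and 5.6/√58 = 0.7353.
SE(x̄₁ − x̄₂) = √(0.3374² + 0.7353²) = 0.8090 for independent samples with unequal variances.
With z* = 2.326, the margin is 2.326 × 0.8090 = 1.8817.
x̄₁ − x̄₂ = 22.6 − 22.6 = 0.0000; the interval is 0.0000 ± 1.8817 = (-1.8817, 1.8817).
The interval (-1.8817, 1.8817) contains 0, so the difference is not significant.

not significant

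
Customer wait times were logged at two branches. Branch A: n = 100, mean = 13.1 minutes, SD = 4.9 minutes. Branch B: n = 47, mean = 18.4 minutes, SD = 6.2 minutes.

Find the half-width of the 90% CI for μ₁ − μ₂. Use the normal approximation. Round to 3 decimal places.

SE₁ = s₁/√n₁ = 4.9/√100 = 0.4900; SE₂ = 6.2/√47 = 0.9044.
Independent samples, unequal variances: SE_diff = √(SE₁² + SE₂²) = √(0.2401 + 0.81793936) = 1.0286.
z* = 1.645, so margin of error = 1.645 × 1.0286 = 1.6920.

1.692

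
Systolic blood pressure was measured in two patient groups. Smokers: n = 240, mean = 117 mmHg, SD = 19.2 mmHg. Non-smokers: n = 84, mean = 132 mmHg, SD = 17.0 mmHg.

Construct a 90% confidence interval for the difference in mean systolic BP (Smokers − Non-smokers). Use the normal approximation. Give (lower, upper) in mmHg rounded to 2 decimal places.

(-18.67, -11.33)

Per-group SEs: s₁/√n₁ = 19.2/√240 = 1.2394, s₂/√n₂ = 17.0/√84 = 1.8549.
Unpooled SE of the difference: √(1.53611236 + 3.44065401) = 2.2309.
Margin of error = z* · SE = 1.645 × 2.2309 = 3.6698.
x̄₁ − x̄₂ = 117 − 132 = -15.0000.
CI: -15.0000 ± 3.6698 = (-18.67, -11.33).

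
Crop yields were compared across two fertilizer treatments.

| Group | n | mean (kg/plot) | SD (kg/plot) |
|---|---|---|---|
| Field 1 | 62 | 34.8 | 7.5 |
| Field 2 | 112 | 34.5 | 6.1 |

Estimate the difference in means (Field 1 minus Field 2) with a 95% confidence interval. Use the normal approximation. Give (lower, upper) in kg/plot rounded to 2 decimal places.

Per-group SEs: s₁/√n₁ = 7.5/√62 = 0.9525, s₂/√n₂ = 6.1/√112 = 0.5764.
Unpooled SE of the difference: √(0.90725625 + 0.33223696) = 1.1133.
Margin of error = z* · SE = 1.960 × 1.1133 = 2.1821.
x̄₁ − x̄₂ = 34.8 − 34.5 = 0.3000.
CI: 0.3000 ± 2.1821 = (-1.88, 2.48).

(-1.88, 2.48)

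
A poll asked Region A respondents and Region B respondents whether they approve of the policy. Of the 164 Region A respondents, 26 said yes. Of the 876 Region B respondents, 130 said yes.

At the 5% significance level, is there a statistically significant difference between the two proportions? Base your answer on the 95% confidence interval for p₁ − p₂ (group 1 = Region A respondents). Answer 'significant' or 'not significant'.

First, p̂₁ = 26/164 = 0.1585; p̂₂ = 130/876 = 0.1484.
The two standard errors are √(0.1585×0.8415/164) = 0.02852 and √(0.1484×0.8516/876) = 0.01201.
Because the samples are independent, SE_diff = √(0.02852² + 0.01201²) = 0.03095.
Using z* = 1.960 for 95%, ME = 1.960 × 0.03095 = 0.06066.
p̂₁ − p̂₂ = 0.0101; interval 0.0101 ± 0.06066 gives (-0.05056, 0.07076).
The interval (-0.05056, 0.07076) contains 0, so the difference is not significant.

not significant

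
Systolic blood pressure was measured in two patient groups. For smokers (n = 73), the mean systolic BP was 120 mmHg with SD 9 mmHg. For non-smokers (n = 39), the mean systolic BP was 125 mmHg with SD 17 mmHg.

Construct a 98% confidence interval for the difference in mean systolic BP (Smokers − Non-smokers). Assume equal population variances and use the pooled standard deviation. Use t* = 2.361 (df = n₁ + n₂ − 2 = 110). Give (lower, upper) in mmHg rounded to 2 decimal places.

s_p = √[((n₁−1)s₁² + (n₂−1)s₂²)/(n₁+n₂−2)] = √[(72·9² + 38·17²)/110] = 12.3634.
SE = 12.3634·√(1/73 + 1/39) = 2.4522.
With t* = 2.361, margin = 2.361 × 2.4522 = 5.7896.
x̄₁ − x̄₂ = 120 − 125 = -5.0000; interval -5.0000 ± 5.7896 = (-10.79, 0.79).

(-10.79, 0.79)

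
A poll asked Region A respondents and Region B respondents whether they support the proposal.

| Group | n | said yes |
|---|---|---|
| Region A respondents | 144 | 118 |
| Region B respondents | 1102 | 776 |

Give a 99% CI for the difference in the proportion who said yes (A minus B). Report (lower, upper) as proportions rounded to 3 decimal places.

(0.025, 0.205)

First, p̂₁ = 118/144 = 0.8194; p̂₂ = 776/1102 = 0.7042.
The two standard errors are √(0.8194×0.1806/144) = 0.03206 and √(0.7042×0.2958/1102) = 0.01375.
Because the samples are independent, SE_diff = √(0.03206² + 0.01375²) = 0.03488.
Using z* = 2.576 for 99%, ME = 2.576 × 0.03488 = 0.08985.
p̂₁ − p̂₂ = 0.1152; interval 0.1152 ± 0.08985 gives (0.025, 0.205).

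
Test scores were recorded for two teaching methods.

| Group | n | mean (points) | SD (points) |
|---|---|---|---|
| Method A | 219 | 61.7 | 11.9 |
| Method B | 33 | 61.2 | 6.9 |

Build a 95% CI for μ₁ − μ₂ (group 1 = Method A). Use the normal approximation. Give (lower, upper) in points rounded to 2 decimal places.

Per-group SEs: s₁/√n₁ = 11.9/√219 = 0.8041, s₂/√n₂ = 6.9/√33 = 1.2011.
Unpooled SE of the difference: √(0.64657681 + 1.44264121) = 1.4454.
Margin of error = z* · SE = 1.960 × 1.4454 = 2.8330.
x̄₁ − x̄₂ = 61.7 − 61.2 = 0.5000.
CI: 0.5000 ± 2.8330 = (-2.33, 3.33).

(-2.33, 3.33)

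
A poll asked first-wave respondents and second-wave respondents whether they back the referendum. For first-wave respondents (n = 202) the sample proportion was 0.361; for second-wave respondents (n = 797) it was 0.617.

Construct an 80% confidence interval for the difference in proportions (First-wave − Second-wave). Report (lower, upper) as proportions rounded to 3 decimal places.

(-0.305, -0.207)

SE₁ = √(p̂₁(1−p̂₁)/n₁) = √(0.3610·0.6390/202) = 0.03379; SE₂ = √(0.6170·0.3830/797) = 0.01722.
Independent samples: SE of the difference = √(SE₁² + SE₂²) = √(0.0011417641 + 0.0002965284) = 0.03792.
z* for 80% confidence is 1.282, so the margin of error is 1.282 × 0.03792 = 0.04861.
Point estimate p̂₁ − p̂₂ = 0.3610 − 0.6170 = -0.2560.
-0.2560 ± 0.04861 → (-0.305, -0.207).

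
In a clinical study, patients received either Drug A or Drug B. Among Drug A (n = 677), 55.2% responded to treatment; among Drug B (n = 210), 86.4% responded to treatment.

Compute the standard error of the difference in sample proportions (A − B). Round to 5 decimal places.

0.03041

The two standard errors are √(0.5520×0.4480/677) = 0.01911 and √(0.8640×0.1360/210) = 0.02365.
Because the samples are independent, SE_diff = √(0.01911² + 0.02365²) = 0.03041.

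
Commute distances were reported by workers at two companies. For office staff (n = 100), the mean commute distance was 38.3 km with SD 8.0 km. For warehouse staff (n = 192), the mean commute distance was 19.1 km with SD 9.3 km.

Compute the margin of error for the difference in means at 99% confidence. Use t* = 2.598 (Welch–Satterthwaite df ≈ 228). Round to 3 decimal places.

2.713

SE₁ = s₁/√n₁ = 8.0/√100 = 0.8000; SE₂ = 9.3/√192 = 0.6712.
Independent samples, unequal variances: SE_diff = √(SE₁² + SE₂²) = √(0.64 + 0.45050944) = 1.0443.
t* = 2.598, so margin of error = 2.598 × 1.0443 = 2.7131.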